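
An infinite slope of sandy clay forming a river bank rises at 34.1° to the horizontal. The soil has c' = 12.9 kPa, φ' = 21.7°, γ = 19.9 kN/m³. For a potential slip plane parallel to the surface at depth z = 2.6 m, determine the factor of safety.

For an infinite slope with a slip plane parallel to the surface (no pore pressure): FS = [c' + γz cos²β tanφ'] / [γz sinβ cosβ].
γz = 19.9·2.6 = 51.74 kN/m²
Numerator = 12.9 + 51.74·cos²34.1°·tan21.7° = 12.9 + 51.74·0.6857·0.3979 = 27.018 kPa
Denominator = 51.74·sin34.1°·cos34.1° = 51.74·0.5606·0.8281 = 24.020 kPa
FS = 27.018 / 24.020 = 1.125

FS = 1.12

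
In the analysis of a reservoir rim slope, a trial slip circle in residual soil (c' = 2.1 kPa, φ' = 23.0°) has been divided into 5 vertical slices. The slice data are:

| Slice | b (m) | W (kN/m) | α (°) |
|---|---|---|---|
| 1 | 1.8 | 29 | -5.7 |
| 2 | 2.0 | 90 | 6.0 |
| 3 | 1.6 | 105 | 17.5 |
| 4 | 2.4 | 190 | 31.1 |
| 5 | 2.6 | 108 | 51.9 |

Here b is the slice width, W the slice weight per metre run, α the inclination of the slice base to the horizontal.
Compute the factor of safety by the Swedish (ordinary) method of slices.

Ordinary method of slices: FS = Σ[c'·Δl_i + (W_i cosα_i)·tanφ'] / Σ W_i sinα_i, with Δl_i = b_i / cosα_i.
Slice 1: Δl = 1.8/cos(-5.7°) = 1.809 m; N'_1 = 29·cos(-5.7°) = 28.9; c'Δl = 3.80; W sinα = -2.9
Slice 2: Δl = 2.0/cos6.0° = 2.011 m; N'_2 = 90·cos6.0° = 89.5; c'Δl = 4.22; W sinα = 9.4
Slice 3: Δl = 1.6/cos17.5° = 1.678 m; N'_3 = 105·cos17.5° = 100.1; c'Δl = 3.52; W sinα = 31.6
Slice 4: Δl = 2.4/cos31.1° = 2.803 m; N'_4 = 190·cos31.1° = 162.7; c'Δl = 5.89; W sinα = 98.1
Slice 5: Δl = 2.6/cos51.9° = 4.214 m; N'_5 = 108·cos51.9° = 66.6; c'Δl = 8.85; W sinα = 85.0
Σc'Δl = 26.3 kN/m; ΣN' = 447.8 kN/m; ΣW sinα = 221.2 kN/m
Resisting = 26.3 + 447.8·tan23.0° = 26.3 + 190.1 = 216.4 kN/m
FS = 216.4 / 221.2 = 0.978

FS = 0.98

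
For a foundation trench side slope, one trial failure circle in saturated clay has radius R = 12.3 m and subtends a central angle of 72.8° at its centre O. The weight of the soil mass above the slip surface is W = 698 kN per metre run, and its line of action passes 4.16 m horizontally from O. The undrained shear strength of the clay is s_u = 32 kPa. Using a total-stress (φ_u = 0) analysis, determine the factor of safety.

Taking moments about the centre O, the resisting moment is provided by the undrained shear strength acting along the arc:
Arc length L_a = R·θ = 12.3·(72.8°·π/180) = 12.3·1.2706 = 15.63 m
M_R = s_u·L_a·R = 32·15.63·12.3 = 6151.3 kN·m/m
M_D = W·d = 698·4.16 = 2903.7 kN·m/m
FS = M_R / M_D = 6151.3 / 2903.7 = 2.118

FS = 2.12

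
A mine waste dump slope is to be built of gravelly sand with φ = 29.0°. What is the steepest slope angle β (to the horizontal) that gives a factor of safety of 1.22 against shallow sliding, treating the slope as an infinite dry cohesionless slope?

β = 24.4°

For an infinite dry cohesionless slope FS = tanφ/tanβ, so tanβ = tanφ / FS.
tanβ = tan29.0° / 1.22 = 0.5543 / 1.22 = 0.4544
β = arctan(0.4544) = 24.43°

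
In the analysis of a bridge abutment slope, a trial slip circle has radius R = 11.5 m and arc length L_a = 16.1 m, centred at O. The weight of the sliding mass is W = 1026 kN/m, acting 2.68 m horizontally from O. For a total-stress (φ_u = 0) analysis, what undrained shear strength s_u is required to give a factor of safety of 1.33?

s_u = 19.8 kPa

FS = s_u·L_a·R / (W·d), so s_u = FS·W·d / (L_a·R).
s_u = 1.33·1026·2.68 / (16.10·11.5) = 3657.1 / 185.15 = 19.75 kPa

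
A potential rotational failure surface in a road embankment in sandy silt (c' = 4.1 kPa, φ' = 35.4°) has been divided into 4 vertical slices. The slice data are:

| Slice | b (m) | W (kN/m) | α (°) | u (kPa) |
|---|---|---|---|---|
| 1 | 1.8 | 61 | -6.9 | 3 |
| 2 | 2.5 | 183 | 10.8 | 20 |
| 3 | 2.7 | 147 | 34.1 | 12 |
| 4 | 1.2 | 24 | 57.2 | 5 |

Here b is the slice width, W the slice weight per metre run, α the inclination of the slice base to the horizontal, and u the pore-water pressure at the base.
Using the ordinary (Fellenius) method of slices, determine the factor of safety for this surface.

FS = 1.78

Ordinary method of slices: FS = Σ[c'·Δl_i + (W_i cosα_i − u_i·Δl_i)·tanφ'] / Σ W_i sinα_i, with Δl_i = b_i / cosα_i.
Slice 1: Δl = 1.8/cos(-6.9°) = 1.813 m; N'_1 = 61·cos(-6.9°) − 3·1.813 = 55.1; c'Δl = 7.43; W sinα = -7.3
Slice 2: Δl = 2.5/cos10.8° = 2.545 m; N'_2 = 183·cos10.8° − 20·2.545 = 128.9; c'Δl = 10.43; W sinα = 34.3
Slice 3: Δl = 2.7/cos34.1° = 3.261 m; N'_3 = 147·cos34.1° − 12·3.261 = 82.6; c'Δl = 13.37; W sinα = 82.4
Slice 4: Δl = 1.2/cos57.2° = 2.215 m; N'_4 = 24·cos57.2° − 5·2.215 = 1.9; c'Δl = 9.08; W sinα = 20.2
Σc'Δl = 40.3 kN/m; ΣN' = 268.5 kN/m; ΣW sinα = 129.5 kN/m
Resisting = 40.3 + 268.5·tan35.4° = 40.3 + 190.8 = 231.1 kN/m
FS = 231.1 / 129.5 = 1.784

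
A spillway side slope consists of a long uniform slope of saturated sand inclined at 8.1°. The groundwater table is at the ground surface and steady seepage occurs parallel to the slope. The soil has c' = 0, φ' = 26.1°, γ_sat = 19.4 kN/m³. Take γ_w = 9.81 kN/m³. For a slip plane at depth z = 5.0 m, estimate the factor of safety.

With seepage parallel to the slope and the water table at the surface, the effective normal stress on the slip plane uses the buoyant unit weight γ' = γ_sat − γ_w while the driving shear stress uses γ_sat:
FS = [c' + γ' z cos²β tanφ'] / [γ_sat z sinβ cosβ]
(For c' = 0 this reduces to FS = (γ'/γ_sat)·tanφ'/tanβ.)
γ' = 19.4 − 9.81 = 9.59 kN/m³
Numerator = 0.0 + 9.59·5.0·cos²8.1°·tan26.1° = 0.0 + 9.59·5.0·0.9801·0.4899 = 23.024 kPa
Denominator = 19.4·5.0·sin8.1°·cos8.1° = 19.4·5.0·0.1409·0.9900 = 13.531 kPa
FS = 23.024 / 13.531 = 1.702

FS = 1.70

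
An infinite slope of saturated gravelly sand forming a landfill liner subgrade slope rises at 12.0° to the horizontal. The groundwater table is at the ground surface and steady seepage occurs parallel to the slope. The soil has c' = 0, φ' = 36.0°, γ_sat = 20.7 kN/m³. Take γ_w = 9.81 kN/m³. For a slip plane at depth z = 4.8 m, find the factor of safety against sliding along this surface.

FS = 1.80

With seepage parallel to the slope and the water table at the surface, the effective normal stress on the slip plane uses the buoyant unit weight γ' = γ_sat − γ_w while the driving shear stress uses γ_sat:
FS = [c' + γ' z cos²β tanφ'] / [γ_sat z sinβ cosβ]
(For c' = 0 this reduces to FS = (γ'/γ_sat)·tanφ'/tanβ.)
γ' = 20.7 − 9.81 = 10.89 kN/m³
Numerator = 0.0 + 10.89·4.8·cos²12.0°·tan36.0° = 0.0 + 10.89·4.8·0.9568·0.7265 = 36.336 kPa
Denominator = 20.7·4.8·sin12.0°·cos12.0° = 20.7·4.8·0.2079·0.9781 = 20.207 kPa
FS = 36.336 / 20.207 = 1.798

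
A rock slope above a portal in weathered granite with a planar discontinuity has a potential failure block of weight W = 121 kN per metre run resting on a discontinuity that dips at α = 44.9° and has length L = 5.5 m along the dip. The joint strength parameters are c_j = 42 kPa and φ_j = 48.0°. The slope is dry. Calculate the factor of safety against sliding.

FS = 3.82

Resolving the block weight along and normal to the plane and applying the Mohr–Coulomb strength on the joint:
N' = W cosα = 121·cos44.9° = 85.7 kN/m
Driving force T = W sinα = 121·sin44.9° = 85.4 kN/m
Resisting force R = c_j·L + N'·tanφ_j = 42·5.5 + 85.7·tan48.0° = 231.0 + 95.2 = 326.2 kN/m
FS = R / T = 326.2 / 85.4 = 3.819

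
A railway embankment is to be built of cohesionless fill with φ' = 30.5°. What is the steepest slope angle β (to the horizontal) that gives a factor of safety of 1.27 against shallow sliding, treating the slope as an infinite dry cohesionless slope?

β = 24.9°

For an infinite dry cohesionless slope FS = tanφ'/tanβ, so tanβ = tanφ' / FS.
tanβ = tan30.5° / 1.27 = 0.5890 / 1.27 = 0.4638
β = arctan(0.4638) = 24.88°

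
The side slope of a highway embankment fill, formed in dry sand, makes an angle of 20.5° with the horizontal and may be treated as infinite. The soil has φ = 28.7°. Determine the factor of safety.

FS = 1.46

For a dry cohesionless infinite slope the factor of safety is FS = tanφ / tanβ.
FS = tan28.7° / tan20.5° = 0.5475 / 0.3739 = 1.464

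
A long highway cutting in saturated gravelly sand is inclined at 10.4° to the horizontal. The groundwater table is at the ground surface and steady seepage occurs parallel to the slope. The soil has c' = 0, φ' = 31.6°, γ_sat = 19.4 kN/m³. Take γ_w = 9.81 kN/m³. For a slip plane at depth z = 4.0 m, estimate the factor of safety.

With seepage parallel to the slope and the water table at the surface, the effective normal stress on the slip plane uses the buoyant unit weight γ' = γ_sat − γ_w while the driving shear stress uses γ_sat:
FS = [c' + γ' z cos²β tanφ'] / [γ_sat z sinβ cosβ]
(For c' = 0 this reduces to FS = (γ'/γ_sat)·tanφ'/tanβ.)
γ' = 19.4 − 9.81 = 9.59 kN/m³
Numerator = 0.0 + 9.59·4.0·cos²10.4°·tan31.6° = 0.0 + 9.59·4.0·0.9674·0.6152 = 22.830 kPa
Denominator = 19.4·4.0·sin10.4°·cos10.4° = 19.4·4.0·0.1805·0.9836 = 13.778 kPa
FS = 22.830 / 13.778 = 1.657

FS = 1.66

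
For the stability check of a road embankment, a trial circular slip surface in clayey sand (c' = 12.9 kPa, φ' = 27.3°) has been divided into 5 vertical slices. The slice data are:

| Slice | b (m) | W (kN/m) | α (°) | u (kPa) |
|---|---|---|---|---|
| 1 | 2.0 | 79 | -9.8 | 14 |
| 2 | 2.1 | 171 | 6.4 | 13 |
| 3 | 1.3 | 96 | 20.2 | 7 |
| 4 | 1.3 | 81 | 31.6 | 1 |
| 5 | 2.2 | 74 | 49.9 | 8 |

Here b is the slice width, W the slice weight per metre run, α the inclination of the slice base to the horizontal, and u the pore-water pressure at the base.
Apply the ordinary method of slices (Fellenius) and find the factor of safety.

FS = 2.33

Ordinary method of slices: FS = Σ[c'·Δl_i + (W_i cosα_i − u_i·Δl_i)·tanφ'] / Σ W_i sinα_i, with Δl_i = b_i / cosα_i.
Slice 1: Δl = 2.0/cos(-9.8°) = 2.030 m; N'_1 = 79·cos(-9.8°) − 14·2.030 = 49.4; c'Δl = 26.18; W sinα = -13.4
Slice 2: Δl = 2.1/cos6.4° = 2.113 m; N'_2 = 171·cos6.4° − 13·2.113 = 142.5; c'Δl = 27.26; W sinα = 19.1
Slice 3: Δl = 1.3/cos20.2° = 1.385 m; N'_3 = 96·cos20.2° − 7·1.385 = 80.4; c'Δl = 17.87; W sinα = 33.1
Slice 4: Δl = 1.3/cos31.6° = 1.526 m; N'_4 = 81·cos31.6° − 1·1.526 = 67.5; c'Δl = 19.69; W sinα = 42.4
Slice 5: Δl = 2.2/cos49.9° = 3.415 m; N'_5 = 74·cos49.9° − 8·3.415 = 20.3; c'Δl = 44.06; W sinα = 56.6
Σc'Δl = 135.1 kN/m; ΣN' = 360.1 kN/m; ΣW sinα = 137.8 kN/m
Resisting = 135.1 + 360.1·tan27.3° = 135.1 + 185.9 = 320.9 kN/m
FS = 320.9 / 137.8 = 2.329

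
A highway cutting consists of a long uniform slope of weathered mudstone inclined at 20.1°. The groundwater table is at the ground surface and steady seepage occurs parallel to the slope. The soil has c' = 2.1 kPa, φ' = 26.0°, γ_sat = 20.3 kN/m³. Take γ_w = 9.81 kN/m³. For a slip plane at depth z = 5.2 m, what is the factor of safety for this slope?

FS = 0.75

With seepage parallel to the slope and the water table at the surface, the effective normal stress on the slip plane uses the buoyant unit weight γ' = γ_sat − γ_w while the driving shear stress uses γ_sat:
FS = [c' + γ' z cos²β tanφ'] / [γ_sat z sinβ cosβ]
γ' = 20.3 − 9.81 = 10.49 kN/m³
Numerator = 2.1 + 10.49·5.2·cos²20.1°·tan26.0° = 2.1 + 10.49·5.2·0.8819·0.4877 = 25.563 kPa
Denominator = 20.3·5.2·sin20.1°·cos20.1° = 20.3·5.2·0.3437·0.9391 = 34.067 kPa
FS = 25.563 / 34.067 = 0.750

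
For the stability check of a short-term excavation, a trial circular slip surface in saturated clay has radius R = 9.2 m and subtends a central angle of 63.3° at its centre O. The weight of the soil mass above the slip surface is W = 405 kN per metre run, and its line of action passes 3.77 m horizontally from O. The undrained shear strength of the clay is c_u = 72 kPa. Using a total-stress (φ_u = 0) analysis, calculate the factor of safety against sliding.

FS = 4.41

Taking moments about the centre O, the resisting moment is provided by the undrained shear strength acting along the arc:
Arc length L_a = R·θ = 9.2·(63.3°·π/180) = 9.2·1.1048 = 10.16 m
M_R = c_u·L_a·R = 72·10.16·9.2 = 6732.7 kN·m/m
M_D = W·d = 405·3.77 = 1526.8 kN·m/m
FS = M_R / M_D = 6732.7 / 1526.8 = 4.410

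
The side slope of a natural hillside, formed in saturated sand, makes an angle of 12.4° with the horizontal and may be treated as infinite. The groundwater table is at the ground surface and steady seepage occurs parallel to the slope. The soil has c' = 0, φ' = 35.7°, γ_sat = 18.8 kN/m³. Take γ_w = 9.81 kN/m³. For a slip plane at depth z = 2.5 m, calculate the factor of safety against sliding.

FS = 1.56

With seepage parallel to the slope and the water table at the surface, the effective normal stress on the slip plane uses the buoyant unit weight γ' = γ_sat − γ_w while the driving shear stress uses γ_sat:
FS = [c' + γ' z cos²β tanφ'] / [γ_sat z sinβ cosβ]
(For c' = 0 this reduces to FS = (γ'/γ_sat)·tanφ'/tanβ.)
γ' = 18.8 − 9.81 = 8.99 kN/m³
Numerator = 0.0 + 8.99·2.5·cos²12.4°·tan35.7° = 0.0 + 8.99·2.5·0.9539·0.7186 = 15.405 kPa
Denominator = 18.8·2.5·sin12.4°·cos12.4° = 18.8·2.5·0.2147·0.9767 = 9.857 kPa
FS = 15.405 / 9.857 = 1.563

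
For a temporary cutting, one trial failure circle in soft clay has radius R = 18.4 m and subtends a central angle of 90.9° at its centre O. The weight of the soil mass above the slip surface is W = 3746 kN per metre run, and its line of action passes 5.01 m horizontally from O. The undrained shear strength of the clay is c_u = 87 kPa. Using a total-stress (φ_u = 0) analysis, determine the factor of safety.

Taking moments about the centre O, the resisting moment is provided by the undrained shear strength acting along the arc:
Arc length L_a = R·θ = 18.4·(90.9°·π/180) = 18.4·1.5865 = 29.19 m
M_R = c_u·L_a·R = 87·29.19·18.4 = 46730.0 kN·m/m
M_D = W·d = 3746·5.01 = 18767.5 kN·m/m
FS = M_R / M_D = 46730.0 / 18767.5 = 2.490

FS = 2.49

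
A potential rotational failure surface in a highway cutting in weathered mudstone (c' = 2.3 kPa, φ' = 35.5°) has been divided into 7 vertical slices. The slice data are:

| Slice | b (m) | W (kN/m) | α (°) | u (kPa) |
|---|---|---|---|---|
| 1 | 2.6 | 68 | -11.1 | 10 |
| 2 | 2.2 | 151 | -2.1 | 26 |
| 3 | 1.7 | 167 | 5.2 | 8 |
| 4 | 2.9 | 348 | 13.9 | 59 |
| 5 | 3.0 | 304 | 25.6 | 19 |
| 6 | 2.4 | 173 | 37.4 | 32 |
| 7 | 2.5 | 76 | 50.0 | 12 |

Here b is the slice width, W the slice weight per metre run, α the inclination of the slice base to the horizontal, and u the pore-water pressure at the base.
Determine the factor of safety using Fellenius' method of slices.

FS = 1.46

Ordinary method of slices: FS = Σ[c'·Δl_i + (W_i cosα_i − u_i·Δl_i)·tanφ'] / Σ W_i sinα_i, with Δl_i = b_i / cosα_i.
Slice 1: Δl = 2.6/cos(-11.1°) = 2.650 m; N'_1 = 68·cos(-11.1°) − 10·2.650 = 40.2; c'Δl = 6.09; W sinα = -13.1
Slice 2: Δl = 2.2/cos(-2.1°) = 2.201 m; N'_2 = 151·cos(-2.1°) − 26·2.201 = 93.7; c'Δl = 5.06; W sinα = -5.5
Slice 3: Δl = 1.7/cos5.2° = 1.707 m; N'_3 = 167·cos5.2° − 8·1.707 = 152.7; c'Δl = 3.93; W sinα = 15.1
Slice 4: Δl = 2.9/cos13.9° = 2.987 m; N'_4 = 348·cos13.9° − 59·2.987 = 161.5; c'Δl = 6.87; W sinα = 83.6
Slice 5: Δl = 3.0/cos25.6° = 3.327 m; N'_5 = 304·cos25.6° − 19·3.327 = 211.0; c'Δl = 7.65; W sinα = 131.4
Slice 6: Δl = 2.4/cos37.4° = 3.021 m; N'_6 = 173·cos37.4° − 32·3.021 = 40.8; c'Δl = 6.95; W sinα = 105.1
Slice 7: Δl = 2.5/cos50.0° = 3.889 m; N'_7 = 76·cos50.0° − 12·3.889 = 2.2; c'Δl = 8.95; W sinα = 58.2
Σc'Δl = 45.5 kN/m; ΣN' = 702.0 kN/m; ΣW sinα = 374.8 kN/m
Resisting = 45.5 + 702.0·tan35.5° = 45.5 + 500.7 = 546.2 kN/m
FS = 546.2 / 374.8 = 1.458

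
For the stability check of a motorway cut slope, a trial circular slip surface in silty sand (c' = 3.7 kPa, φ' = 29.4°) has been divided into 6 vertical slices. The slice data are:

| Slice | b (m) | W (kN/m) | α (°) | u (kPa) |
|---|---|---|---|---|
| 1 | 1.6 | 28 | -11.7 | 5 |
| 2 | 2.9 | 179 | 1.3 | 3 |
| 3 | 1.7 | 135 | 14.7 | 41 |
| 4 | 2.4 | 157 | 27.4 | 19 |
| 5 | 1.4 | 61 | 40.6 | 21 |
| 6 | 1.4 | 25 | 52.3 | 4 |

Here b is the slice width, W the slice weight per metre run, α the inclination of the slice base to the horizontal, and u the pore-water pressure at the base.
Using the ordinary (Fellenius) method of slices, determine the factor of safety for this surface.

FS = 1.49

Ordinary method of slices: FS = Σ[c'·Δl_i + (W_i cosα_i − u_i·Δl_i)·tanφ'] / Σ W_i sinα_i, with Δl_i = b_i / cosα_i.
Slice 1: Δl = 1.6/cos(-11.7°) = 1.634 m; N'_1 = 28·cos(-11.7°) − 5·1.634 = 19.2; c'Δl = 6.05; W sinα = -5.7
Slice 2: Δl = 2.9/cos1.3° = 2.901 m; N'_2 = 179·cos1.3° − 3·2.901 = 170.3; c'Δl = 10.73; W sinα = 4.1
Slice 3: Δl = 1.7/cos14.7° = 1.758 m; N'_3 = 135·cos14.7° − 41·1.758 = 58.5; c'Δl = 6.50; W sinα = 34.3
Slice 4: Δl = 2.4/cos27.4° = 2.703 m; N'_4 = 157·cos27.4° − 19·2.703 = 88.0; c'Δl = 10.00; W sinα = 72.3
Slice 5: Δl = 1.4/cos40.6° = 1.844 m; N'_5 = 61·cos40.6° − 21·1.844 = 7.6; c'Δl = 6.82; W sinα = 39.7
Slice 6: Δl = 1.4/cos52.3° = 2.289 m; N'_6 = 25·cos52.3° − 4·2.289 = 6.1; c'Δl = 8.47; W sinα = 19.8
Σc'Δl = 48.6 kN/m; ΣN' = 349.8 kN/m; ΣW sinα = 164.4 kN/m
Resisting = 48.6 + 349.8·tan29.4° = 48.6 + 197.1 = 245.7 kN/m
FS = 245.7 / 164.4 = 1.495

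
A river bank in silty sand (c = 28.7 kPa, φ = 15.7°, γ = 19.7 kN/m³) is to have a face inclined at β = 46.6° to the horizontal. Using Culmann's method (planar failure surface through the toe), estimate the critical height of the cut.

H_c = 28.72 m

Culmann's analysis gives the critical failure plane at α_cr = (β + φ)/2 = (46.6 + 15.7)/2 = 31.1°, and the critical height
H_c = (4c/γ) · sinβ cosφ / [1 − cos(β − φ)]
    = (4·28.7/19.7) · sin46.6°·cos15.7° / [1 − cos(30.9°)]
    = 5.827 · 0.7266·0.9627 / [1 − 0.8581]
    = 5.827 · 0.6995 / 0.1419
    = 28.72 m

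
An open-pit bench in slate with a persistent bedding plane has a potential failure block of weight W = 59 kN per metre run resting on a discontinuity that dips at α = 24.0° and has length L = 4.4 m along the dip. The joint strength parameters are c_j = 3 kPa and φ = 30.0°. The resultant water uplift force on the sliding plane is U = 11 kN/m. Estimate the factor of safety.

Resolving the block weight along and normal to the plane and applying the Mohr–Coulomb strength on the joint:
N' = W cosα − U = 59·cos24.0° − 11 = 42.9 kN/m
Driving force T = W sinα = 59·sin24.0° = 24.0 kN/m
Resisting force R = c_j·L + N'·tanφ = 3·4.4 + 42.9·tan30.0° = 13.2 + 24.8 = 38.0 kN/m
FS = R / T = 38.0 / 24.0 = 1.582

FS = 1.58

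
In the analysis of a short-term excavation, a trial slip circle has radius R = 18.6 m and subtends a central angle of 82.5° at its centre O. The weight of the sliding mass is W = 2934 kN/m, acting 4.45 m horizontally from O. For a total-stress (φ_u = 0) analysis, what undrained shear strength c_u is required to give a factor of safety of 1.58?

c_u = 41.4 kPa

FS = c_u·L_a·R / (W·d), so c_u = FS·W·d / (L_a·R).
Arc length L_a = R·θ = 18.6·(82.5°·π/180) = 18.6·1.4399 = 26.78 m
c_u = 1.58·2934·4.45 / (26.78·18.6) = 20629.0 / 498.15 = 41.41 kPa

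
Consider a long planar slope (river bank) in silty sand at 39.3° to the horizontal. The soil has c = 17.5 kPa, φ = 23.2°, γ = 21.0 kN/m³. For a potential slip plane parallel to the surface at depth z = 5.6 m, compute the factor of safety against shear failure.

For an infinite slope with a slip plane parallel to the surface (no pore pressure): FS = [c + γz cos²β tanφ] / [γz sinβ cosβ].
γz = 21.0·5.6 = 117.60 kN/m²
Numerator = 17.5 + 117.60·cos²39.3°·tan23.2° = 17.5 + 117.60·0.5988·0.4286 = 47.683 kPa
Denominator = 117.60·sin39.3°·cos39.3° = 117.60·0.6334·0.7738 = 57.640 kPa
FS = 47.683 / 57.640 = 0.827

FS = 0.83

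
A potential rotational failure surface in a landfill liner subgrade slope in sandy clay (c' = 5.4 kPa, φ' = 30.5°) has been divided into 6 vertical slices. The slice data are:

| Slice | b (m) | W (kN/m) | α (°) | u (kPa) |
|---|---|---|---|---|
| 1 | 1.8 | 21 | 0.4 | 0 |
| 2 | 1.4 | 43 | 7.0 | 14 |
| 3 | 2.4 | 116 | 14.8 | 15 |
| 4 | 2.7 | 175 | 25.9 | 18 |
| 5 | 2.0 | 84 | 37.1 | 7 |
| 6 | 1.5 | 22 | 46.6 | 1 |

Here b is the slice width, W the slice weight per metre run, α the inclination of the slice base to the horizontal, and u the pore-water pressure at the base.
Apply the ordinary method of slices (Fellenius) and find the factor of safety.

Ordinary method of slices: FS = Σ[c'·Δl_i + (W_i cosα_i − u_i·Δl_i)·tanφ'] / Σ W_i sinα_i, with Δl_i = b_i / cosα_i.
Slice 1: Δl = 1.8/cos0.4° = 1.800 m; N'_1 = 21·cos0.4° − 0·1.800 = 21.0; c'Δl = 9.72; W sinα = 0.1
Slice 2: Δl = 1.4/cos7.0° = 1.411 m; N'_2 = 43·cos7.0° − 14·1.411 = 22.9; c'Δl = 7.62; W sinα = 5.2
Slice 3: Δl = 2.4/cos14.8° = 2.482 m; N'_3 = 116·cos14.8° − 15·2.482 = 74.9; c'Δl = 13.40; W sinα = 29.6
Slice 4: Δl = 2.7/cos25.9° = 3.001 m; N'_4 = 175·cos25.9° − 18·3.001 = 103.4; c'Δl = 16.21; W sinα = 76.4
Slice 5: Δl = 2.0/cos37.1° = 2.508 m; N'_5 = 84·cos37.1° − 7·2.508 = 49.4; c'Δl = 13.54; W sinα = 50.7
Slice 6: Δl = 1.5/cos46.6° = 2.183 m; N'_6 = 22·cos46.6° − 1·2.183 = 12.9; c'Δl = 11.79; W sinα = 16.0
Σc'Δl = 72.3 kN/m; ΣN' = 284.6 kN/m; ΣW sinα = 178.1 kN/m
Resisting = 72.3 + 284.6·tan30.5° = 72.3 + 167.7 = 239.9 kN/m
FS = 239.9 / 178.1 = 1.347

FS = 1.35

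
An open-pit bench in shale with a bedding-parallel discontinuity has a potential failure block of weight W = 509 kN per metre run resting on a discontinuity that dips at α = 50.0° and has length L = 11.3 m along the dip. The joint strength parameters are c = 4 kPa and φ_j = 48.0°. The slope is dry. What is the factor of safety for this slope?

Resolving the block weight along and normal to the plane and applying the Mohr–Coulomb strength on the joint:
N' = W cosα = 509·cos50.0° = 327.2 kN/m
Driving force T = W sinα = 509·sin50.0° = 389.9 kN/m
Resisting force R = c·L + N'·tanφ_j = 4·11.3 + 327.2·tan48.0° = 45.2 + 363.4 = 408.6 kN/m
FS = R / T = 408.6 / 389.9 = 1.048

FS = 1.05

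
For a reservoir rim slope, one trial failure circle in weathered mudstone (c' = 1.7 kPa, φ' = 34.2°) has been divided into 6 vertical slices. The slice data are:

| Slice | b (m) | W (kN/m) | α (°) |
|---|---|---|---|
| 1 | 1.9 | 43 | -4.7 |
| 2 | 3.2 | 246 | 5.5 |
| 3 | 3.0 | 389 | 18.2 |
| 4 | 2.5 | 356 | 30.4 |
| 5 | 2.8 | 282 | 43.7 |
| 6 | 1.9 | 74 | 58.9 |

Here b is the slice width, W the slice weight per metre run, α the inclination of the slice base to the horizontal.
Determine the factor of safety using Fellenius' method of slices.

Ordinary method of slices: FS = Σ[c'·Δl_i + (W_i cosα_i)·tanφ'] / Σ W_i sinα_i, with Δl_i = b_i / cosα_i.
Slice 1: Δl = 1.9/cos(-4.7°) = 1.906 m; N'_1 = 43·cos(-4.7°) = 42.9; c'Δl = 3.24; W sinα = -3.5
Slice 2: Δl = 3.2/cos5.5° = 3.215 m; N'_2 = 246·cos5.5° = 244.9; c'Δl = 5.47; W sinα = 23.6
Slice 3: Δl = 3.0/cos18.2° = 3.158 m; N'_3 = 389·cos18.2° = 369.5; c'Δl = 5.37; W sinα = 121.5
Slice 4: Δl = 2.5/cos30.4° = 2.899 m; N'_4 = 356·cos30.4° = 307.1; c'Δl = 4.93; W sinα = 180.1
Slice 5: Δl = 2.8/cos43.7° = 3.873 m; N'_5 = 282·cos43.7° = 203.9; c'Δl = 6.58; W sinα = 194.8
Slice 6: Δl = 1.9/cos58.9° = 3.678 m; N'_6 = 74·cos58.9° = 38.2; c'Δl = 6.25; W sinα = 63.4
Σc'Δl = 31.8 kN/m; ΣN' = 1206.4 kN/m; ΣW sinα = 579.9 kN/m
Resisting = 31.8 + 1206.4·tan34.2° = 31.8 + 819.9 = 851.7 kN/m
FS = 851.7 / 579.9 = 1.469

FS = 1.47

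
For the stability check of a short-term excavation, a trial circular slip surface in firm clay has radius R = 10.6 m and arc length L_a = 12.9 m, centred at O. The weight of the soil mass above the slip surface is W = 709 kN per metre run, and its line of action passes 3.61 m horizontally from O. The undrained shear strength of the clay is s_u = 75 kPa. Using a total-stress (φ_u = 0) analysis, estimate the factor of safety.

FS = 4.01

Taking moments about the centre O, the resisting moment is provided by the undrained shear strength acting along the arc:
M_R = s_u·L_a·R = 75·12.90·10.6 = 10255.5 kN·m/m
M_D = W·d = 709·3.61 = 2559.5 kN·m/m
FS = M_R / M_D = 10255.5 / 2559.5 = 4.007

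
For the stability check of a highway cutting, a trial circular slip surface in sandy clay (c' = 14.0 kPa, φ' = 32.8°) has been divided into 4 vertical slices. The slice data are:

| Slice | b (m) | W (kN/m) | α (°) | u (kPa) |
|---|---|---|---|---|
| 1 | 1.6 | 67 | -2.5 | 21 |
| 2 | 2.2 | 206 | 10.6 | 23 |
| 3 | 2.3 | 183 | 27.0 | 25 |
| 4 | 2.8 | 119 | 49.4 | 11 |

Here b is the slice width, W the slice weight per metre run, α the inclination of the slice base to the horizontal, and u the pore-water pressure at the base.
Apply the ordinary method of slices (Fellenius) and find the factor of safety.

FS = 1.69

Ordinary method of slices: FS = Σ[c'·Δl_i + (W_i cosα_i − u_i·Δl_i)·tanφ'] / Σ W_i sinα_i, with Δl_i = b_i / cosα_i.
Slice 1: Δl = 1.6/cos(-2.5°) = 1.602 m; N'_1 = 67·cos(-2.5°) − 21·1.602 = 33.3; c'Δl = 22.42; W sinα = -2.9
Slice 2: Δl = 2.2/cos10.6° = 2.238 m; N'_2 = 206·cos10.6° − 23·2.238 = 151.0; c'Δl = 31.33; W sinα = 37.9
Slice 3: Δl = 2.3/cos27.0° = 2.581 m; N'_3 = 183·cos27.0° − 25·2.581 = 98.5; c'Δl = 36.14; W sinα = 83.1
Slice 4: Δl = 2.8/cos49.4° = 4.303 m; N'_4 = 119·cos49.4° − 11·4.303 = 30.1; c'Δl = 60.24; W sinα = 90.4
Σc'Δl = 150.1 kN/m; ΣN' = 312.9 kN/m; ΣW sinα = 208.4 kN/m
Resisting = 150.1 + 312.9·tan32.8° = 150.1 + 201.7 = 351.8 kN/m
FS = 351.8 / 208.4 = 1.688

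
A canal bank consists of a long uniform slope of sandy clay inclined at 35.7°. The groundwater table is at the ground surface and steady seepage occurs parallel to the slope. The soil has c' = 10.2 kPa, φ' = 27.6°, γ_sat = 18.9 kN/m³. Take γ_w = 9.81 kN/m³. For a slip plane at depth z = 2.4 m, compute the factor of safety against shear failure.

FS = 0.82

With seepage parallel to the slope and the water table at the surface, the effective normal stress on the slip plane uses the buoyant unit weight γ' = γ_sat − γ_w while the driving shear stress uses γ_sat:
FS = [c' + γ' z cos²β tanφ'] / [γ_sat z sinβ cosβ]
γ' = 18.9 − 9.81 = 9.09 kN/m³
Numerator = 10.2 + 9.09·2.4·cos²35.7°·tan27.6° = 10.2 + 9.09·2.4·0.6595·0.5228 = 17.721 kPa
Denominator = 18.9·2.4·sin35.7°·cos35.7° = 18.9·2.4·0.5835·0.8121 = 21.495 kPa
FS = 17.721 / 21.495 = 0.824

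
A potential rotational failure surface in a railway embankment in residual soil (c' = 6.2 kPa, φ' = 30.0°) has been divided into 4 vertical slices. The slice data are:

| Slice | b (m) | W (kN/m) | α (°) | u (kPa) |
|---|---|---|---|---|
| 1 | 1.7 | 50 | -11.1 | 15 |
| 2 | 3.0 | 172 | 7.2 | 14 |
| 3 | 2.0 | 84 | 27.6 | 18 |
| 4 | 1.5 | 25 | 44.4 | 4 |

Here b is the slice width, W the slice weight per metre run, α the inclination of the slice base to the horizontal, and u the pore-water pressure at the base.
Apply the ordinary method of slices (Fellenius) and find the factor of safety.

Ordinary method of slices: FS = Σ[c'·Δl_i + (W_i cosα_i − u_i·Δl_i)·tanφ'] / Σ W_i sinα_i, with Δl_i = b_i / cosα_i.
Slice 1: Δl = 1.7/cos(-11.1°) = 1.732 m; N'_1 = 50·cos(-11.1°) − 15·1.732 = 23.1; c'Δl = 10.74; W sinα = -9.6
Slice 2: Δl = 3.0/cos7.2° = 3.024 m; N'_2 = 172·cos7.2° − 14·3.024 = 128.3; c'Δl = 18.75; W sinα = 21.6
Slice 3: Δl = 2.0/cos27.6° = 2.257 m; N'_3 = 84·cos27.6° − 18·2.257 = 33.8; c'Δl = 13.99; W sinα = 38.9
Slice 4: Δl = 1.5/cos44.4° = 2.099 m; N'_4 = 25·cos44.4° − 4·2.099 = 9.5; c'Δl = 13.02; W sinα = 17.5
Σc'Δl = 56.5 kN/m; ΣN' = 194.7 kN/m; ΣW sinα = 68.3 kN/m
Resisting = 56.5 + 194.7·tan30.0° = 56.5 + 112.4 = 168.9 kN/m
FS = 168.9 / 68.3 = 2.471

FS = 2.47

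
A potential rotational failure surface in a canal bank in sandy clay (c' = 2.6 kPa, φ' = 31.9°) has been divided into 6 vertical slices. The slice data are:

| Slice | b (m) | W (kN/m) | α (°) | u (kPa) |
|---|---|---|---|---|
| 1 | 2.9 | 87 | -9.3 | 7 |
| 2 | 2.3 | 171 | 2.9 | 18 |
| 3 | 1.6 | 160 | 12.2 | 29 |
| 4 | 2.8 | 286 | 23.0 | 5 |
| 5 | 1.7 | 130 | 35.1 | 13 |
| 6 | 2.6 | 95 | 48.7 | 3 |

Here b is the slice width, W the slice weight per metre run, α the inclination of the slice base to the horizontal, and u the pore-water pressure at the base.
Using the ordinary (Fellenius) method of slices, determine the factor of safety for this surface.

Ordinary method of slices: FS = Σ[c'·Δl_i + (W_i cosα_i − u_i·Δl_i)·tanφ'] / Σ W_i sinα_i, with Δl_i = b_i / cosα_i.
Slice 1: Δl = 2.9/cos(-9.3°) = 2.939 m; N'_1 = 87·cos(-9.3°) − 7·2.939 = 65.3; c'Δl = 7.64; W sinα = -14.1
Slice 2: Δl = 2.3/cos2.9° = 2.303 m; N'_2 = 171·cos2.9° − 18·2.303 = 129.3; c'Δl = 5.99; W sinα = 8.7
Slice 3: Δl = 1.6/cos12.2° = 1.637 m; N'_3 = 160·cos12.2° − 29·1.637 = 108.9; c'Δl = 4.26; W sinα = 33.8
Slice 4: Δl = 2.8/cos23.0° = 3.042 m; N'_4 = 286·cos23.0° − 5·3.042 = 248.1; c'Δl = 7.91; W sinα = 111.7
Slice 5: Δl = 1.7/cos35.1° = 2.078 m; N'_5 = 130·cos35.1° − 13·2.078 = 79.3; c'Δl = 5.40; W sinα = 74.8
Slice 6: Δl = 2.6/cos48.7° = 3.939 m; N'_6 = 95·cos48.7° − 3·3.939 = 50.9; c'Δl = 10.24; W sinα = 71.4
Σc'Δl = 41.4 kN/m; ΣN' = 681.8 kN/m; ΣW sinα = 286.3 kN/m
Resisting = 41.4 + 681.8·tan31.9° = 41.4 + 424.4 = 465.8 kN/m
FS = 465.8 / 286.3 = 1.627

FS = 1.63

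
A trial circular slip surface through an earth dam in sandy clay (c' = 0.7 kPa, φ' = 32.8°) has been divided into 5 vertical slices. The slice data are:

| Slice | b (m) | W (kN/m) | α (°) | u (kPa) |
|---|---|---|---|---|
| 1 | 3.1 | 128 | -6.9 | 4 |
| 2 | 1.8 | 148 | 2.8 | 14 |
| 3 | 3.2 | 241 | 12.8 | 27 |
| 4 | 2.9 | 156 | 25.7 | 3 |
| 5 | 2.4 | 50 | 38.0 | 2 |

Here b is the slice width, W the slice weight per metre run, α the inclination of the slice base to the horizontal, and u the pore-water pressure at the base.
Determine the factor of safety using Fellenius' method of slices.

FS = 2.53

Ordinary method of slices: FS = Σ[c'·Δl_i + (W_i cosα_i − u_i·Δl_i)·tanφ'] / Σ W_i sinα_i, with Δl_i = b_i / cosα_i.
Slice 1: Δl = 3.1/cos(-6.9°) = 3.123 m; N'_1 = 128·cos(-6.9°) − 4·3.123 = 114.6; c'Δl = 2.19; W sinα = -15.4
Slice 2: Δl = 1.8/cos2.8° = 1.802 m; N'_2 = 148·cos2.8° − 14·1.802 = 122.6; c'Δl = 1.26; W sinα = 7.2
Slice 3: Δl = 3.2/cos12.8° = 3.282 m; N'_3 = 241·cos12.8° − 27·3.282 = 146.4; c'Δl = 2.30; W sinα = 53.4
Slice 4: Δl = 2.9/cos25.7° = 3.218 m; N'_4 = 156·cos25.7° − 3·3.218 = 130.9; c'Δl = 2.25; W sinα = 67.7
Slice 5: Δl = 2.4/cos38.0° = 3.046 m; N'_5 = 50·cos38.0° − 2·3.046 = 33.3; c'Δl = 2.13; W sinα = 30.8
Σc'Δl = 10.1 kN/m; ΣN' = 547.8 kN/m; ΣW sinα = 143.7 kN/m
Resisting = 10.1 + 547.8·tan32.8° = 10.1 + 353.0 = 363.2 kN/m
FS = 363.2 / 143.7 = 2.528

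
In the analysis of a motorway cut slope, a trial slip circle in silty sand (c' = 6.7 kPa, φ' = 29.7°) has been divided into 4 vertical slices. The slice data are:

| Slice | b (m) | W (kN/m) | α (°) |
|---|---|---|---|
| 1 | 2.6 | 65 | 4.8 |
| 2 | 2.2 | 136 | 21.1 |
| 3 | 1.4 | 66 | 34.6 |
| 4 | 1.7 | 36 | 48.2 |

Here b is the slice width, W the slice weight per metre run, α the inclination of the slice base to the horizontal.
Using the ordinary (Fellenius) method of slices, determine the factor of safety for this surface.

Ordinary method of slices: FS = Σ[c'·Δl_i + (W_i cosα_i)·tanφ'] / Σ W_i sinα_i, with Δl_i = b_i / cosα_i.
Slice 1: Δl = 2.6/cos4.8° = 2.609 m; N'_1 = 65·cos4.8° = 64.8; c'Δl = 17.48; W sinα = 5.4
Slice 2: Δl = 2.2/cos21.1° = 2.358 m; N'_2 = 136·cos21.1° = 126.9; c'Δl = 15.80; W sinα = 49.0
Slice 3: Δl = 1.4/cos34.6° = 1.701 m; N'_3 = 66·cos34.6° = 54.3; c'Δl = 11.40; W sinα = 37.5
Slice 4: Δl = 1.7/cos48.2° = 2.551 m; N'_4 = 36·cos48.2° = 24.0; c'Δl = 17.09; W sinα = 26.8
Σc'Δl = 61.8 kN/m; ΣN' = 270.0 kN/m; ΣW sinα = 118.7 kN/m
Resisting = 61.8 + 270.0·tan29.7° = 61.8 + 154.0 = 215.8 kN/m
FS = 215.8 / 118.7 = 1.817

FS = 1.82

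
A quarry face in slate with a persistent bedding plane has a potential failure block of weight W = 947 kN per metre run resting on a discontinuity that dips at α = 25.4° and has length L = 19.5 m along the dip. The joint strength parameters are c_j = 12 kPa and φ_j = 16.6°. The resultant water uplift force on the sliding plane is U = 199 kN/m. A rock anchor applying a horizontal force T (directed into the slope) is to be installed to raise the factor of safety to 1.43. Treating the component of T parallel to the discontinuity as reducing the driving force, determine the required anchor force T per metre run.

T = 106 kN/m

Resolving forces along and normal to the sliding plane, with the horizontal anchor force T adding T·sinα to the effective normal force and T·cosα acting up the plane against the driving force:
FS = [c_jL + (W cosα − U + T sinα) tanφ_j] / [W sinα − T cosα]
Without the anchor: N' = 656.5 kN/m, driving T_d = 406.2 kN/m, resisting R = 12·19.5 + 656.5·tan16.6° = 429.7 kN/m, FS = 1.06.
Setting FS = 1.43 and solving for T:
1.43·(406.2 − T cos25.4°) = 429.7 + T sin25.4°·tan16.6°
T·(sin25.4°·tan16.6° + 1.43·cos25.4°) = 1.43·406.2 − 429.7
T·(0.4289·0.2981 + 1.43·0.9033) = 580.9 − 429.7 = 151.2
T·1.4196 = 151.2
T = 106.5 kN/m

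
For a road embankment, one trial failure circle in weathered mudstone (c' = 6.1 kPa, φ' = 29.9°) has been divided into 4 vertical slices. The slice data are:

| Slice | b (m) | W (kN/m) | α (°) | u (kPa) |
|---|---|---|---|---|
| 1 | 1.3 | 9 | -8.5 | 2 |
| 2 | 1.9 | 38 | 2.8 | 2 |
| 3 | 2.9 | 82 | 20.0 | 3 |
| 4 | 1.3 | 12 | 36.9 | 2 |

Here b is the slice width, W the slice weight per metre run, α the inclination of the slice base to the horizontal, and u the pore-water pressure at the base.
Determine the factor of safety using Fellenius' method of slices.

Ordinary method of slices: FS = Σ[c'·Δl_i + (W_i cosα_i − u_i·Δl_i)·tanφ'] / Σ W_i sinα_i, with Δl_i = b_i / cosα_i.
Slice 1: Δl = 1.3/cos(-8.5°) = 1.314 m; N'_1 = 9·cos(-8.5°) − 2·1.314 = 6.3; c'Δl = 8.02; W sinα = -1.3
Slice 2: Δl = 1.9/cos2.8° = 1.902 m; N'_2 = 38·cos2.8° − 2·1.902 = 34.2; c'Δl = 11.60; W sinα = 1.9
Slice 3: Δl = 2.9/cos20.0° = 3.086 m; N'_3 = 82·cos20.0° − 3·3.086 = 67.8; c'Δl = 18.83; W sinα = 28.0
Slice 4: Δl = 1.3/cos36.9° = 1.626 m; N'_4 = 12·cos36.9° − 2·1.626 = 6.3; c'Δl = 9.92; W sinα = 7.2
Σc'Δl = 48.4 kN/m; ΣN' = 114.6 kN/m; ΣW sinα = 35.8 kN/m
Resisting = 48.4 + 114.6·tan29.9° = 48.4 + 65.9 = 114.2 kN/m
FS = 114.2 / 35.8 = 3.193

FS = 3.19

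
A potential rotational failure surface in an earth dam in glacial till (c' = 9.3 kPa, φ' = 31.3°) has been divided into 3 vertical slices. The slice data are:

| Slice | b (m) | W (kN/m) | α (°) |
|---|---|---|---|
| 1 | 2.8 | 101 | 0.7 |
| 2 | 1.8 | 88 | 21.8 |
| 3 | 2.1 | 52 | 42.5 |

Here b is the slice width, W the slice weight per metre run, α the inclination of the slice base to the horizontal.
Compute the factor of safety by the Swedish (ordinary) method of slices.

FS = 2.97

Ordinary method of slices: FS = Σ[c'·Δl_i + (W_i cosα_i)·tanφ'] / Σ W_i sinα_i, with Δl_i = b_i / cosα_i.
Slice 1: Δl = 2.8/cos0.7° = 2.800 m; N'_1 = 101·cos0.7° = 101.0; c'Δl = 26.04; W sinα = 1.2
Slice 2: Δl = 1.8/cos21.8° = 1.939 m; N'_2 = 88·cos21.8° = 81.7; c'Δl = 18.03; W sinα = 32.7
Slice 3: Δl = 2.1/cos42.5° = 2.848 m; N'_3 = 52·cos42.5° = 38.3; c'Δl = 26.49; W sinα = 35.1
Σc'Δl = 70.6 kN/m; ΣN' = 221.0 kN/m; ΣW sinα = 69.0 kN/m
Resisting = 70.6 + 221.0·tan31.3° = 70.6 + 134.4 = 205.0 kN/m
FS = 205.0 / 69.0 = 2.968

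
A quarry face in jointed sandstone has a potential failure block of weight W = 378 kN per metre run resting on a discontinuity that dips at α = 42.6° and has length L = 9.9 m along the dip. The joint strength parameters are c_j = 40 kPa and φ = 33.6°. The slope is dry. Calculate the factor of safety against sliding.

FS = 2.27

Resolving the block weight along and normal to the plane and applying the Mohr–Coulomb strength on the joint:
N' = W cosα = 378·cos42.6° = 278.2 kN/m
Driving force T = W sinα = 378·sin42.6° = 255.9 kN/m
Resisting force R = c_j·L + N'·tanφ = 40·9.9 + 278.2·tan33.6° = 396.0 + 184.9 = 580.9 kN/m
FS = R / T = 580.9 / 255.9 = 2.270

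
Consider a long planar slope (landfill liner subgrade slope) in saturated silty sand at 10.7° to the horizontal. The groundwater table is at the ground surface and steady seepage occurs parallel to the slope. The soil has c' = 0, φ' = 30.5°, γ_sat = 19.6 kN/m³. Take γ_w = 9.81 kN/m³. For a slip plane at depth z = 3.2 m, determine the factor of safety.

With seepage parallel to the slope and the water table at the surface, the effective normal stress on the slip plane uses the buoyant unit weight γ' = γ_sat − γ_w while the driving shear stress uses γ_sat:
FS = [c' + γ' z cos²β tanφ'] / [γ_sat z sinβ cosβ]
(For c' = 0 this reduces to FS = (γ'/γ_sat)·tanφ'/tanβ.)
γ' = 19.6 − 9.81 = 9.79 kN/m³
Numerator = 0.0 + 9.79·3.2·cos²10.7°·tan30.5° = 0.0 + 9.79·3.2·0.9655·0.5890 = 17.817 kPa
Denominator = 19.6·3.2·sin10.7°·cos10.7° = 19.6·3.2·0.1857·0.9826 = 11.443 kPa
FS = 17.817 / 11.443 = 1.557

FS = 1.56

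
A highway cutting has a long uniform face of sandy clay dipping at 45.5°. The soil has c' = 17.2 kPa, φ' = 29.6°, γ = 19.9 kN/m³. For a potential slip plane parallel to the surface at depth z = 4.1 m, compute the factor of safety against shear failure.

FS = 0.98

For an infinite slope with a slip plane parallel to the surface (no pore pressure): FS = [c' + γz cos²β tanφ'] / [γz sinβ cosβ].
γz = 19.9·4.1 = 81.59 kN/m²
Numerator = 17.2 + 81.59·cos²45.5°·tan29.6° = 17.2 + 81.59·0.4913·0.5681 = 39.970 kPa
Denominator = 81.59·sin45.5°·cos45.5° = 81.59·0.7133·0.7009 = 40.789 kPa
FS = 39.970 / 40.789 = 0.980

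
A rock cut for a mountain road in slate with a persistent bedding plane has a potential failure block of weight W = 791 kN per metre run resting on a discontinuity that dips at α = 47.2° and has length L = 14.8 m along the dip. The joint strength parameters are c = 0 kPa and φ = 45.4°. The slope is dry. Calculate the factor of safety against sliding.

Resolving the block weight along and normal to the plane and applying the Mohr–Coulomb strength on the joint:
N' = W cosα = 791·cos47.2° = 537.4 kN/m
Driving force T = W sinα = 791·sin47.2° = 580.4 kN/m
Resisting force R = c·L + N'·tanφ = 0·14.8 + 537.4·tan45.4° = 0.0 + 545.0 = 545.0 kN/m
FS = R / T = 545.0 / 580.4 = 0.939

FS = 0.94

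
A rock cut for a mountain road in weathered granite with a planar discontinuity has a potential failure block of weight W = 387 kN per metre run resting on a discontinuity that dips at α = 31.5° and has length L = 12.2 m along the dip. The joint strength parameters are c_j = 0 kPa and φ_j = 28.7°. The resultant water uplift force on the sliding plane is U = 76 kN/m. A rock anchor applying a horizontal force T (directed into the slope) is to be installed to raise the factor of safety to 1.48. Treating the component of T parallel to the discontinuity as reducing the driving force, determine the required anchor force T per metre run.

T = 104 kN/m

Resolving forces along and normal to the sliding plane, with the horizontal anchor force T adding T·sinα to the effective normal force and T·cosα acting up the plane against the driving force:
FS = [c_jL + (W cosα − U + T sinα) tanφ_j] / [W sinα − T cosα]
Without the anchor: N' = 254.0 kN/m, driving T_d = 202.2 kN/m, resisting R = 0·12.2 + 254.0·tan28.7° = 139.0 kN/m, FS = 0.69.
Setting FS = 1.48 and solving for T:
1.48·(202.2 − T cos31.5°) = 139.0 + T sin31.5°·tan28.7°
T·(sin31.5°·tan28.7° + 1.48·cos31.5°) = 1.48·202.2 − 139.0
T·(0.5225·0.5475 + 1.48·0.8526) = 299.3 − 139.0 = 160.2
T·1.5480 = 160.2
T = 103.5 kN/m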